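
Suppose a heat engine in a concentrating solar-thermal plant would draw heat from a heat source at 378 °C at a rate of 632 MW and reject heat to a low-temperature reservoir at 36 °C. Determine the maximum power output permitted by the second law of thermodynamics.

T_H = 378 °C → 378 + 273.15 = 651.15 K.
T_C = 36 °C → 36 + 273.15 = 309.15 K.
No engine can exceed the Carnot limit: η_max = 1 − T_C/T_H = 1 − 309.15/651.15 = 0.5252.
W_max = η_max · Q_H = 0.5252 × 632 = 332 MW.

Ẇ_max ≈ 332 MW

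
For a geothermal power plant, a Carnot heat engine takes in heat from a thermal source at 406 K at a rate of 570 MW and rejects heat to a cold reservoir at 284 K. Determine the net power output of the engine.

Ẇ ≈ 171 MW

Carnot efficiency: η = 1 − T_C/T_H = 1 − 284.00/406.00 = 0.3005.
W = η·Q_H = 0.3005 × 570 = 171 MW.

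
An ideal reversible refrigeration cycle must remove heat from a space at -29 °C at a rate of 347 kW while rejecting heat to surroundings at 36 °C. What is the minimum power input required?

T_H = 36 °C → 36 + 273.15 = 309.15 K.
T_C = -29 °C → -29 + 273.15 = 244.15 K.
The reversible coefficient of performance is COP_R = T_C/(T_H − T_C) = 244.15/65.00 = 3.7562.
W = Q_C/COP_R = 347/3.7562 = 92.4 kW.

Ẇ_in ≈ 92.4 kW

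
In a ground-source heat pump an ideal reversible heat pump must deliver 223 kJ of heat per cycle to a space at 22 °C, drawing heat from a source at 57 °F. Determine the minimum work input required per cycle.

W_in ≈ 6.13 kJ

T_H = 22 °C → 22 + 273.15 = 295.15 K.
T_C = 57 °F → (57 − 32) × 5/9 = 13.89 °C = 287.04 K.
For a reversible heat pump, COP_HP = T_H/(T_H − T_C) = 295.15/8.11 = 36.3884.
W = Q_H/COP_HP = 223/36.3884 = 6.13 kJ.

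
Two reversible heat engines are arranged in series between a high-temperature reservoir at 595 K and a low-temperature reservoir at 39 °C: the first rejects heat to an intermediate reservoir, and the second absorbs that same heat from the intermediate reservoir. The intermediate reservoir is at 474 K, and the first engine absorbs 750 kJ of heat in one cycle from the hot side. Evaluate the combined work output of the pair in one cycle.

W_total ≈ 357 kJ

T_C = 39 °C → 39 + 273.15 = 312.15 K.
Two reversible stages in series are equivalent to a single Carnot engine between T_H and T_C, so η_total = 1 − T_C/T_H = 1 − 312.15/595.00 = 0.4754.
W_total = η_total · Q_H = 0.4754 × 750 = 357 kJ.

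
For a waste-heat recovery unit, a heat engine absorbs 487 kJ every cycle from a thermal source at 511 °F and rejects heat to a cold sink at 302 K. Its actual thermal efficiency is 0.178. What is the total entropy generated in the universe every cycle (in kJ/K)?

T_H = 511 °F → (511 − 32) × 5/9 = 266.11 °C = 539.26 K.
W = η·Q_H = 0.178 × 487 = 86.69 kJ, so Q_C = Q_H − W = 400.3 kJ.
Entropy balance on the reservoirs: −Q_H/T_H = -0.9031 kJ/K, +Q_C/T_C = 1.326 kJ/K.
ΔS_univ = −Q_H/T_H + Q_C/T_C = 0.4225 kJ/K (> 0, since η = 0.178 < η_Carnot = 0.440).

ΔS_univ ≈ 0.4225 kJ/K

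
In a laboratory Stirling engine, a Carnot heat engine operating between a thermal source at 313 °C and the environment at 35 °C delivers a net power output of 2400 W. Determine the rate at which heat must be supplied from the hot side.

Q̇_H ≈ 5060 W

T_H = 313 °C → 313 + 273.15 = 586.15 K.
T_C = 35 °C → 35 + 273.15 = 308.15 K.
Carnot efficiency: η = 1 − T_C/T_H = 1 − 308.15/586.15 = 0.4743.
Q_H = W/η = 2400/0.4743 = 5060 W.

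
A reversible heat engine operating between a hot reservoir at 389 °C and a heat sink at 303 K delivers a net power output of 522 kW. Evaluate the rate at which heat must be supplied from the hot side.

T_H = 389 °C → 389 + 273.15 = 662.15 K.
Since the cycle is reversible, η = 1 − T_C/T_H = 1 − 303.00/662.15 = 0.5424.
Q_H = W/η = 522/0.5424 = 962 kW.

Q̇_H ≈ 962 kW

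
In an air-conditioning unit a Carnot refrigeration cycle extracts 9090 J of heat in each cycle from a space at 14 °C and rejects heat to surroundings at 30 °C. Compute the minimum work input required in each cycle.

T_H = 30 °C → 30 + 273.15 = 303.15 K.
T_C = 14 °C → 14 + 273.15 = 287.15 K.
Carnot COP: COP_R = T_C/(T_H − T_C) = 287.15/16.00 = 17.9469.
W = Q_C/COP_R = 9090/17.9469 = 506 J.

W_in ≈ 506 J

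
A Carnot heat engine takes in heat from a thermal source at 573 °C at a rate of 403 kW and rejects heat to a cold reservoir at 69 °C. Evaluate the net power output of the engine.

T_H = 573 °C → 573 + 273.15 = 846.15 K.
T_C = 69 °C → 69 + 273.15 = 342.15 K.
Carnot efficiency: η = 1 − T_C/T_H = 1 − 342.15/846.15 = 0.5956.
W = η·Q_H = 0.5956 × 403 = 240 kW.

Ẇ ≈ 240 kW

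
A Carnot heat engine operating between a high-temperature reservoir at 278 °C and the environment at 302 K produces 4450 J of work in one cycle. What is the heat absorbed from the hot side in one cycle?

Q_H ≈ 9840 J

T_H = 278 °C → 278 + 273.15 = 551.15 K.
For a reversible engine, η = 1 − T_C/T_H = 1 − 302.00/551.15 = 0.4521.
Q_H = W/η = 4450/0.4521 = 9840 J.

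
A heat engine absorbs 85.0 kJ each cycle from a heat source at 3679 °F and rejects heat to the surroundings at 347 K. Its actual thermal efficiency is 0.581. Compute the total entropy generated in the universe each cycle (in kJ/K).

ΔS_univ ≈ 0.0657 kJ/K

T_H = 3679 °F → (3679 − 32) × 5/9 = 2026.11 °C = 2299.26 K.
W = η·Q_H = 0.581 × 85.0 = 49.38 kJ, so Q_C = Q_H − W = 35.62 kJ.
Reservoir entropy changes: ΔS_H = −Q_H/T_H = −85.0/2299.26 = -0.03697 kJ/K and ΔS_C = +Q_C/T_C = 35.62/347.00 = 0.1026 kJ/K.
ΔS_univ = −Q_H/T_H + Q_C/T_C = 0.0657 kJ/K (> 0, since η = 0.581 < η_Carnot = 0.849).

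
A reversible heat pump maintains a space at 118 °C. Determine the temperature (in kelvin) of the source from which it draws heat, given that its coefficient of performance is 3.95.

T_C ≈ 292.1 K

T_H = 118 °C → 118 + 273.15 = 391.15 K.
COP_HP = T_H/(T_H − T_C) ⇒ T_C = T_H·(COP_HP − 1)/COP_HP = 391.15 × (3.95 − 1)/3.95 = 292.1 K.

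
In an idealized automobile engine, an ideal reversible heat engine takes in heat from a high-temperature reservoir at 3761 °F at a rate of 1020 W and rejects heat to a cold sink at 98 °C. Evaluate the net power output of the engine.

Ẇ ≈ 859 W

T_H = 3761 °F → (3761 − 32) × 5/9 = 2071.67 °C = 2344.82 K.
T_C = 98 °C → 98 + 273.15 = 371.15 K.
Since the cycle is reversible, η = 1 − T_C/T_H = 1 − 371.15/2344.82 = 0.8417.
W = η·Q_H = 0.8417 × 1020 = 859 W.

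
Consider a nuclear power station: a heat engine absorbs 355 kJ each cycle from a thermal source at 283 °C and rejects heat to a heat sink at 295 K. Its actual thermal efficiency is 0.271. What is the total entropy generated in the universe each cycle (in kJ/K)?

T_H = 283 °C → 283 + 273.15 = 556.15 K.
W = η·Q_H = 0.271 × 355 = 96.21 kJ, so Q_C = Q_H − W = 258.8 kJ.
Reservoir entropy changes: ΔS_H = −Q_H/T_H = −355/556.15 = -0.6383 kJ/K and ΔS_C = +Q_C/T_C = 258.8/295.00 = 0.8773 kJ/K.
ΔS_univ = −Q_H/T_H + Q_C/T_C = 0.239 kJ/K (> 0, since η = 0.271 < η_Carnot = 0.470).

ΔS_univ ≈ 0.239 kJ/K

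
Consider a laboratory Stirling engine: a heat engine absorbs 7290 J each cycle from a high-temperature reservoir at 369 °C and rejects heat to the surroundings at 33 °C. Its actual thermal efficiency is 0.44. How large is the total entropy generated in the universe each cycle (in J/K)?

ΔS_univ ≈ 1.98 J/K

T_H = 369 °C → 369 + 273.15 = 642.15 K.
T_C = 33 °C → 33 + 273.15 = 306.15 K.
W = η·Q_H = 0.44 × 7290 = 3208 J, so Q_C = Q_H − W = 4082 J.
The hot reservoir loses entropy Q_H/T_H = 7290/642.15 = 11.35 J/K; the cold reservoir gains Q_C/T_C = 4082/306.15 = 13.33 J/K.
ΔS_univ = −Q_H/T_H + Q_C/T_C = 1.98 J/K (> 0, since η = 0.44 < η_Carnot = 0.523).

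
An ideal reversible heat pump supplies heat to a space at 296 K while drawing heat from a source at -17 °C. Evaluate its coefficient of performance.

T_C = -17 °C → -17 + 273.15 = 256.15 K.
For a reversible heat pump, COP_HP = T_H/(T_H − T_C) = 296.00/(296.00 − 256.15) = 7.428.

COP_HP ≈ 7.428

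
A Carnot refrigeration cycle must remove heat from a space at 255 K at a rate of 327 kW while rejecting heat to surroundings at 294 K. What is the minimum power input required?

Ẇ_in ≈ 50.0 kW

Carnot COP: COP_R = T_C/(T_H − T_C) = 255.00/39.00 = 6.5385.
W = Q_C/COP_R = 327/6.5385 = 50.0 kW.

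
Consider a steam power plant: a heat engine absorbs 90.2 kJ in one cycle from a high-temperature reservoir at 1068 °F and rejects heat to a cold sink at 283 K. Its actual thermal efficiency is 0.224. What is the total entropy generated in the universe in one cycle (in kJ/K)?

T_H = 1068 °F → (1068 − 32) × 5/9 = 575.56 °C = 848.71 K.
W = η·Q_H = 0.224 × 90.2 = 20.20 kJ, so Q_C = Q_H − W = 70.00 kJ.
Entropy balance on the reservoirs: −Q_H/T_H = -0.1063 kJ/K, +Q_C/T_C = 0.2473 kJ/K.
ΔS_univ = −Q_H/T_H + Q_C/T_C = 0.141 kJ/K (> 0, since η = 0.224 < η_Carnot = 0.667).

ΔS_univ ≈ 0.141 kJ/K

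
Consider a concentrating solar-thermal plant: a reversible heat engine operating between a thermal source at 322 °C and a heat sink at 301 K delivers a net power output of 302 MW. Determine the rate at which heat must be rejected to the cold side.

T_H = 322 °C → 322 + 273.15 = 595.15 K.
η_rev = 1 − T_C/T_H = 1 − 301.00/595.15 = 0.4942.
Since Q_C/Q_H = T_C/T_H and Q_H = W/η, Q_C = W·T_C/(T_H − T_C) = 302 × 301.00/294.15 = 309.0 MW.

Q̇_C ≈ 309.0 MW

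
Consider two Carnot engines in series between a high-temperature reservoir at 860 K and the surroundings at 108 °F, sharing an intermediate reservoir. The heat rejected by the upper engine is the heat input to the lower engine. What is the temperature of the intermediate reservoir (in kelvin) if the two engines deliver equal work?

T_m ≈ 587.7 K

T_C = 108 °F → (108 − 32) × 5/9 = 42.22 °C = 315.37 K.
For reversible stages Q_m = Q_H·(T_m/T_H). Setting W₁ = Q_H(1 − T_m/T_H) equal to W₂ = Q_m(1 − T_C/T_m) = Q_H·(T_m − T_C)/T_H gives T_H − T_m = T_m − T_C, so T_m = (T_H + T_C)/2 = (860.00 + 315.37)/2 = 587.7 K.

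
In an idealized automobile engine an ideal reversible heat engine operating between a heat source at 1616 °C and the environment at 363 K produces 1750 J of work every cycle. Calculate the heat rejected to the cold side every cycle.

T_H = 1616 °C → 1616 + 273.15 = 1889.15 K.
For a reversible engine, η = 1 − T_C/T_H = 1 − 363.00/1889.15 = 0.8079.
Since Q_C/Q_H = T_C/T_H and Q_H = W/η, Q_C = W·T_C/(T_H − T_C) = 1750 × 363.00/1526.15 = 416.2 J.

Q_C ≈ 416.2 J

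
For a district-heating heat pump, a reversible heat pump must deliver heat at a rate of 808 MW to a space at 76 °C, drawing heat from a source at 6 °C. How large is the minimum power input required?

Ẇ_in ≈ 162 MW

T_H = 76 °C → 76 + 273.15 = 349.15 K.
T_C = 6 °C → 6 + 273.15 = 279.15 K.
The Carnot heat-pump COP is COP_HP = T_H/(T_H − T_C) = 349.15/70.00 = 4.9879.
W = Q_H/COP_HP = 808/4.9879 = 162 MW.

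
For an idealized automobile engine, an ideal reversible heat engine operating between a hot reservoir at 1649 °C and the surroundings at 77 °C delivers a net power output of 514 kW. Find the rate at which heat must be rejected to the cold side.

Q̇_C ≈ 114.5 kW

T_H = 1649 °C → 1649 + 273.15 = 1922.15 K.
T_C = 77 °C → 77 + 273.15 = 350.15 K.
Since the cycle is reversible, η = 1 − T_C/T_H = 1 − 350.15/1922.15 = 0.8178.
Since Q_C/Q_H = T_C/T_H and Q_H = W/η, Q_C = W·T_C/(T_H − T_C) = 514 × 350.15/1572.00 = 114.5 kW.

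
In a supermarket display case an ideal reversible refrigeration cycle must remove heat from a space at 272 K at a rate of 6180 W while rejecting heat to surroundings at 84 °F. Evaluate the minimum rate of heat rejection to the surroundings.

T_H = 84 °F → (84 − 32) × 5/9 = 28.89 °C = 302.04 K.
For a reversible cycle Q_H/Q_C = T_H/T_C, so Q_H = Q_C·T_H/T_C = 6180 × 302.04/272.00 = 6860 W.

Q̇_H ≈ 6860 W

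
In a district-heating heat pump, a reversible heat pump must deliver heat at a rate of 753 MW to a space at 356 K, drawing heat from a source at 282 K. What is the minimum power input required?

Ẇ_in ≈ 156.5 MW

Reversible heating COP: COP_HP = T_H/(T_H − T_C) = 356.00/74.00 = 4.8108.
W = Q_H/COP_HP = 753/4.8108 = 156.5 MW.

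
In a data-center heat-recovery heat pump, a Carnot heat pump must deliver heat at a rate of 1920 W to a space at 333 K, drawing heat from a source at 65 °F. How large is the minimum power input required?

T_C = 65 °F → (65 − 32) × 5/9 = 18.33 °C = 291.48 K.
For a reversible heat pump, COP_HP = T_H/(T_H − T_C) = 333.00/41.52 = 8.0209.
W = Q_H/COP_HP = 1920/8.0209 = 239 W.

Ẇ_in ≈ 239 W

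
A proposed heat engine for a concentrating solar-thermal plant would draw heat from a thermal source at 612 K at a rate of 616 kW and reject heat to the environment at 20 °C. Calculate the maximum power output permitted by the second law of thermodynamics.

T_C = 20 °C → 20 + 273.15 = 293.15 K.
By the Carnot theorem, η_max = 1 − T_C/T_H = 1 − 293.15/612.00 = 0.5210.
W_max = η_max · Q_H = 0.5210 × 616 = 321 kW.

Ẇ_max ≈ 321 kW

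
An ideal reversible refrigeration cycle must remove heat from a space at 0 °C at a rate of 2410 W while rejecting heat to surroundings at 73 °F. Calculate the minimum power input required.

T_H = 73 °F → (73 − 32) × 5/9 = 22.78 °C = 295.93 K.
T_C = 0 °C → 0 + 273.15 = 273.15 K.
Carnot COP: COP_R = T_C/(T_H − T_C) = 273.15/22.78 = 11.9920.
W = Q_C/COP_R = 2410/11.9920 = 201 W.

Ẇ_in ≈ 201 W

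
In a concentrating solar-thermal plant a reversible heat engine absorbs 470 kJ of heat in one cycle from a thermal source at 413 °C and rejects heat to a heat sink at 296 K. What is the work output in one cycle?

W ≈ 267 kJ

T_H = 413 °C → 413 + 273.15 = 686.15 K.
Since the cycle is reversible, η = 1 − T_C/T_H = 1 − 296.00/686.15 = 0.5686.
W = η·Q_H = 0.5686 × 470 = 267 kJ.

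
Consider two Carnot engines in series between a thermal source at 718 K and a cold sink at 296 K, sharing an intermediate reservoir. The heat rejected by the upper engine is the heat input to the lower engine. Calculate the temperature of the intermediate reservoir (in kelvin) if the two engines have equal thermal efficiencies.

Equal efficiencies require 1 − T_m/T_H = 1 − T_C/T_m, i.e. T_m/T_H = T_C/T_m, so T_m = √(T_H·T_C) = √(718.00 × 296.00) = 461 K.

T_m ≈ 461 K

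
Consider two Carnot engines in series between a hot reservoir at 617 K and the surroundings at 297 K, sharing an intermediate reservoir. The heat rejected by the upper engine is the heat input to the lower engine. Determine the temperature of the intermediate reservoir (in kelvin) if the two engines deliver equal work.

T_m ≈ 457.0 K

For reversible stages Q_m = Q_H·(T_m/T_H). Setting W₁ = Q_H(1 − T_m/T_H) equal to W₂ = Q_m(1 − T_C/T_m) = Q_H·(T_m − T_C)/T_H gives T_H − T_m = T_m − T_C, so T_m = (T_H + T_C)/2 = (617.00 + 297.00)/2 = 457.0 K.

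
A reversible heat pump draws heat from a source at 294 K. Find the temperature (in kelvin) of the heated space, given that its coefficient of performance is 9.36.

COP_HP = T_H/(T_H − T_C) ⇒ T_H = T_C·COP_HP/(COP_HP − 1) = 294.00 × 9.36/(9.36 − 1) = 329 K.

T_H ≈ 329 K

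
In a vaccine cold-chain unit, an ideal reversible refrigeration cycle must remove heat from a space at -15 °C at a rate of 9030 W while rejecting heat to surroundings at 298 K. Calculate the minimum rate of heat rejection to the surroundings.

Q̇_H ≈ 10400 W

T_C = -15 °C → -15 + 273.15 = 258.15 K.
For a reversible cycle Q_H/Q_C = T_H/T_C, so Q_H = Q_C·T_H/T_C = 9030 × 298.00/258.15 = 10400 W.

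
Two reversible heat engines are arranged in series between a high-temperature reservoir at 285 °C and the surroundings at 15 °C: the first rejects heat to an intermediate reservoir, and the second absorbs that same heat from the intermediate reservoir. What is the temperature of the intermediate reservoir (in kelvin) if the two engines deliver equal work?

T_H = 285 °C → 285 + 273.15 = 558.15 K.
T_C = 15 °C → 15 + 273.15 = 288.15 K.
For reversible stages Q_m = Q_H·(T_m/T_H). Setting W₁ = Q_H(1 − T_m/T_H) equal to W₂ = Q_m(1 − T_C/T_m) = Q_H·(T_m − T_C)/T_H gives T_H − T_m = T_m − T_C, so T_m = (T_H + T_C)/2 = (558.15 + 288.15)/2 = 423 K.

T_m ≈ 423 K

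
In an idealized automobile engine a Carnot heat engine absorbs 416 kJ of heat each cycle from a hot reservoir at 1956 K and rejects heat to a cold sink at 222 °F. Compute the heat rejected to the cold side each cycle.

Q_C ≈ 80.5 kJ

T_C = 222 °F → (222 − 32) × 5/9 = 105.56 °C = 378.71 K.
For a reversible engine, η = 1 − T_C/T_H = 1 − 378.71/1956.00 = 0.8064.
For a reversible cycle Q_C/Q_H = T_C/T_H, so Q_C = 416 × 378.71/1956.00 = 80.5 kJ.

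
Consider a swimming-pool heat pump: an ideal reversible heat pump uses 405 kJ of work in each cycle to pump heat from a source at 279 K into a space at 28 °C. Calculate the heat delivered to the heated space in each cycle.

Q_H ≈ 5510 kJ

T_H = 28 °C → 28 + 273.15 = 301.15 K.
The Carnot heat-pump COP is COP_HP = T_H/(T_H − T_C) = 301.15/22.15 = 13.5959.
Q_H = COP_HP · W = 13.5959 × 405 = 5510 kJ.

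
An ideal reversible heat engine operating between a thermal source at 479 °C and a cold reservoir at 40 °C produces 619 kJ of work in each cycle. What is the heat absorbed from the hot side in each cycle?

Q_H ≈ 1061 kJ

T_H = 479 °C → 479 + 273.15 = 752.15 K.
T_C = 40 °C → 40 + 273.15 = 313.15 K.
For a reversible engine, η = 1 − T_C/T_H = 1 − 313.15/752.15 = 0.5837.
Q_H = W/η = 619/0.5837 = 1061 kJ.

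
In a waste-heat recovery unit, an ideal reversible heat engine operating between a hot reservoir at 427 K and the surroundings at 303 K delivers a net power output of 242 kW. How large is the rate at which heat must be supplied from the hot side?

Carnot efficiency: η = 1 − T_C/T_H = 1 − 303.00/427.00 = 0.2904.
Q_H = W/η = 242/0.2904 = 833 kW.

Q̇_H ≈ 833 kW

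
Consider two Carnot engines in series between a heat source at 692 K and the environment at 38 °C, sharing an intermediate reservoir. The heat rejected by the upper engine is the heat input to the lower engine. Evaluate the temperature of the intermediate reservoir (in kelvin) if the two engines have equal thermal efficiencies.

T_C = 38 °C → 38 + 273.15 = 311.15 K.
Equal efficiencies require 1 − T_m/T_H = 1 − T_C/T_m, i.e. T_m/T_H = T_C/T_m, so T_m = √(T_H·T_C) = √(692.00 × 311.15) = 464 K.

T_m ≈ 464 K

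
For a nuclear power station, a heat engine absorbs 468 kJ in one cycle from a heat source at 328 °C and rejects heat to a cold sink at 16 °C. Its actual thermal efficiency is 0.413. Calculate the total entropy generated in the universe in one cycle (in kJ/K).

ΔS_univ ≈ 0.1716 kJ/K

T_H = 328 °C → 328 + 273.15 = 601.15 K.
T_C = 16 °C → 16 + 273.15 = 289.15 K.
W = η·Q_H = 0.413 × 468 = 193.3 kJ, so Q_C = Q_H − W = 274.7 kJ.
The hot reservoir loses entropy Q_H/T_H = 468/601.15 = 0.7785 kJ/K; the cold reservoir gains Q_C/T_C = 274.7/289.15 = 0.9501 kJ/K.
ΔS_univ = −Q_H/T_H + Q_C/T_C = 0.1716 kJ/K (> 0, since η = 0.413 < η_Carnot = 0.519).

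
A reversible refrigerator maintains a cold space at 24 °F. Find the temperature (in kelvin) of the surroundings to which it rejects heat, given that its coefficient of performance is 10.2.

T_C = 24 °F → (24 − 32) × 5/9 = -4.44 °C = 268.71 K.
COP_R = T_C/(T_H − T_C) ⇒ T_H = T_C·(1 + 1/COP_R) = 268.71 × (1 + 1/10.2) = 295 K.

T_H ≈ 295 K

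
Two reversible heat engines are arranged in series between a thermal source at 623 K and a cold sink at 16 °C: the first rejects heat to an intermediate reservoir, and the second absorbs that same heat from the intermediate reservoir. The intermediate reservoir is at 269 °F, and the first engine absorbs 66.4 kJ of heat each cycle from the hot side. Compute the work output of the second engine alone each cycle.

T_C = 16 °C → 16 + 273.15 = 289.15 K.
T_m = 269 °F → (269 − 32) × 5/9 = 131.67 °C = 404.82 K.
Heat entering the second stage: Q_m = Q_H·(T_m/T_H) = 66.4 × 404.82/623.00 = 43.15 kJ.
Second-stage efficiency η₂ = 1 − T_C/T_m = 1 − 289.15/404.82 = 0.2857, so W₂ = η₂·Q_m = 12.33 kJ.

W₂ ≈ 12.33 kJ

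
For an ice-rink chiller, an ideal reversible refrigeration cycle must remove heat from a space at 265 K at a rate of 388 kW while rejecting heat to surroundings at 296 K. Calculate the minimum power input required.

For a reversible refrigerator, COP_R = T_C/(T_H − T_C) = 265.00/31.00 = 8.5484.
W = Q_C/COP_R = 388/8.5484 = 45.39 kW.

Ẇ_in ≈ 45.39 kW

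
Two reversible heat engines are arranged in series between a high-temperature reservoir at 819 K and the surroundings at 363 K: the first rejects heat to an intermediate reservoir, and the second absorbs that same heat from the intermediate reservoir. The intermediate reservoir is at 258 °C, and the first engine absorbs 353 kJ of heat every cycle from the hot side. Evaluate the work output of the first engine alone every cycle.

T_m = 258 °C → 258 + 273.15 = 531.15 K.
First-stage efficiency η₁ = 1 − T_m/T_H = 1 − 531.15/819.00 = 0.3515.
W₁ = η₁·Q_H = 0.3515 × 353 = 124 kJ.

W₁ ≈ 124 kJ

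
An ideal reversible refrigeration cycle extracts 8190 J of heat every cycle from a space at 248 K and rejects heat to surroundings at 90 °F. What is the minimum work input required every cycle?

W_in ≈ 1895 J

T_H = 90 °F → (90 − 32) × 5/9 = 32.22 °C = 305.37 K.
COP_R = T_C/(T_H − T_C) = 248.00/57.37 = 4.3226.
W = Q_C/COP_R = 8190/4.3226 = 1895 J.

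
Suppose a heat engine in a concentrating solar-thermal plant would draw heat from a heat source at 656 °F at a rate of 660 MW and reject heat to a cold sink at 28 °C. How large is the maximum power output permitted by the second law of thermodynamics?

Ẇ_max ≈ 339 MW

T_H = 656 °F → (656 − 32) × 5/9 = 346.67 °C = 619.82 K.
T_C = 28 °C → 28 + 273.15 = 301.15 K.
The upper bound on efficiency is η_max = 1 − T_C/T_H = 1 − 301.15/619.82 = 0.5141.
W_max = η_max · Q_H = 0.5141 × 660 = 339 MW.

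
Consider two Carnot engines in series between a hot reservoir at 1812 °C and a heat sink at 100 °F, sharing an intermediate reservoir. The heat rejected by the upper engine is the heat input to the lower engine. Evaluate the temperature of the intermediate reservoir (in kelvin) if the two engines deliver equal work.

T_H = 1812 °C → 1812 + 273.15 = 2085.15 K.
T_C = 100 °F → (100 − 32) × 5/9 = 37.78 °C = 310.93 K.
For reversible stages Q_m = Q_H·(T_m/T_H). Setting W₁ = Q_H(1 − T_m/T_H) equal to W₂ = Q_m(1 − T_C/T_m) = Q_H·(T_m − T_C)/T_H gives T_H − T_m = T_m − T_C, so T_m = (T_H + T_C)/2 = (2085.15 + 310.93)/2 = 1200 K.

T_m ≈ 1200 K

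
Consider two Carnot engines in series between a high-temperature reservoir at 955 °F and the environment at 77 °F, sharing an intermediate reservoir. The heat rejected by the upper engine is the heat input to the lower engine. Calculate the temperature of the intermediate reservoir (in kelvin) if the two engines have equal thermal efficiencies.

T_m ≈ 484 K

T_H = 955 °F → (955 − 32) × 5/9 = 512.78 °C = 785.93 K.
T_C = 77 °F → (77 − 32) × 5/9 = 25.00 °C = 298.15 K.
Equal efficiencies require 1 − T_m/T_H = 1 − T_C/T_m, i.e. T_m/T_H = T_C/T_m, so T_m = √(T_H·T_C) = √(785.93 × 298.15) = 484 K.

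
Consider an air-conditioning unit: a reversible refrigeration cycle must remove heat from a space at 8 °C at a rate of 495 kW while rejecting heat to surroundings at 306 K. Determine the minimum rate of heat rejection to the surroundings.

Q̇_H ≈ 539 kW

T_C = 8 °C → 8 + 273.15 = 281.15 K.
For a reversible cycle Q_H/Q_C = T_H/T_C, so Q_H = Q_C·T_H/T_C = 495 × 306.00/281.15 = 539 kW.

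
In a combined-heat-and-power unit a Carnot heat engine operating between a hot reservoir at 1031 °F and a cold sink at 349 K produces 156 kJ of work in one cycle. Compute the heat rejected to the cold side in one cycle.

T_H = 1031 °F → (1031 − 32) × 5/9 = 555.00 °C = 828.15 K.
Since the cycle is reversible, η = 1 − T_C/T_H = 1 − 349.00/828.15 = 0.5786.
Since Q_C/Q_H = T_C/T_H and Q_H = W/η, Q_C = W·T_C/(T_H − T_C) = 156 × 349.00/479.15 = 114 kJ.

Q_C ≈ 114 kJ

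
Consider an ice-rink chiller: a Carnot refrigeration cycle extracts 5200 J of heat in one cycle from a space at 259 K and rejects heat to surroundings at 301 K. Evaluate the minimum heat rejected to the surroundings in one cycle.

Q_H ≈ 6043 J

For a reversible cycle Q_H/Q_C = T_H/T_C, so Q_H = Q_C·T_H/T_C = 5200 × 301.00/259.00 = 6043 J.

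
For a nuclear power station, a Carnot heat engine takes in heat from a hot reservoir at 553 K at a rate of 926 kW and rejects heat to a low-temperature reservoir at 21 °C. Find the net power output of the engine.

Ẇ ≈ 433 kW

T_C = 21 °C → 21 + 273.15 = 294.15 K.
η_rev = 1 − T_C/T_H = 1 − 294.15/553.00 = 0.4681.
W = η·Q_H = 0.4681 × 926 = 433 kW.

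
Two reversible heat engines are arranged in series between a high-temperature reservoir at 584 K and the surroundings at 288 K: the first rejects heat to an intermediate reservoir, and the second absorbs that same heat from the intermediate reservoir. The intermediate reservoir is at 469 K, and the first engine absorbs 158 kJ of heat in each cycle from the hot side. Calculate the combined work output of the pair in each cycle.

Two reversible stages in series are equivalent to a single Carnot engine between T_H and T_C, so η_total = 1 − T_C/T_H = 1 − 288.00/584.00 = 0.5068.
W_total = η_total · Q_H = 0.5068 × 158 = 80.08 kJ.

W_total ≈ 80.08 kJ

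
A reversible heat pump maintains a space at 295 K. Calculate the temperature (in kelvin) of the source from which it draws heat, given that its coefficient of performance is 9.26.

COP_HP = T_H/(T_H − T_C) ⇒ T_C = T_H·(COP_HP − 1)/COP_HP = 295.00 × (9.26 − 1)/9.26 = 263.1 K.

T_C ≈ 263.1 K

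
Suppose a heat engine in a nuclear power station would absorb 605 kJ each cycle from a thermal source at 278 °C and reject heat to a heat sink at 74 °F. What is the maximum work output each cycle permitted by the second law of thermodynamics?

W_max ≈ 280 kJ

T_H = 278 °C → 278 + 273.15 = 551.15 K.
T_C = 74 °F → (74 − 32) × 5/9 = 23.33 °C = 296.48 K.
No engine can exceed the Carnot limit: η_max = 1 − T_C/T_H = 1 − 296.48/551.15 = 0.4621.
W_max = η_max · Q_H = 0.4621 × 605 = 280 kJ.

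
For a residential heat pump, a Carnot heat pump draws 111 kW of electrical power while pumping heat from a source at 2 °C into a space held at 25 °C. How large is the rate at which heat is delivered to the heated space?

Q̇_H ≈ 1440 kW

T_H = 25 °C → 25 + 273.15 = 298.15 K.
T_C = 2 °C → 2 + 273.15 = 275.15 K.
For a reversible heat pump, COP_HP = T_H/(T_H − T_C) = 298.15/23.00 = 12.9630.
Q_H = COP_HP · W = 12.9630 × 111 = 1440 kW.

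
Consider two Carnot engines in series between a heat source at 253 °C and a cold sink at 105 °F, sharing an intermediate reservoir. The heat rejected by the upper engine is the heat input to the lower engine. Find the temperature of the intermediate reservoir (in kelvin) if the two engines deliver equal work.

T_H = 253 °C → 253 + 273.15 = 526.15 K.
T_C = 105 °F → (105 − 32) × 5/9 = 40.56 °C = 313.71 K.
For reversible stages Q_m = Q_H·(T_m/T_H). Setting W₁ = Q_H(1 − T_m/T_H) equal to W₂ = Q_m(1 − T_C/T_m) = Q_H·(T_m − T_C)/T_H gives T_H − T_m = T_m − T_C, so T_m = (T_H + T_C)/2 = (526.15 + 313.71)/2 = 420 K.

T_m ≈ 420 K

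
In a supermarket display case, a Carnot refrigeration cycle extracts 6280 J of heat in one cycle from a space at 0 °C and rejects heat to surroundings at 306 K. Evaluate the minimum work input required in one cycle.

T_C = 0 °C → 0 + 273.15 = 273.15 K.
For a reversible refrigerator, COP_R = T_C/(T_H − T_C) = 273.15/32.85 = 8.3151.
W = Q_C/COP_R = 6280/8.3151 = 755 J.

W_in ≈ 755 J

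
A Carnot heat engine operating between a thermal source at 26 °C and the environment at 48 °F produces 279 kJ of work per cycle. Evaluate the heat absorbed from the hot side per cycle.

Q_H ≈ 4878 kJ

T_H = 26 °C → 26 + 273.15 = 299.15 K.
T_C = 48 °F → (48 − 32) × 5/9 = 8.89 °C = 282.04 K.
Since the cycle is reversible, η = 1 − T_C/T_H = 1 − 282.04/299.15 = 0.0572.
Q_H = W/η = 279/0.0572 = 4878 kJ.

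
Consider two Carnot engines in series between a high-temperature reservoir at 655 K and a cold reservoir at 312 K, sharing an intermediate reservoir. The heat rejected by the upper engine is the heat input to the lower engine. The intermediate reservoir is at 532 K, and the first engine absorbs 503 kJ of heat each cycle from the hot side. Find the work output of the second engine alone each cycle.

W₂ ≈ 169 kJ

Heat entering the second stage: Q_m = Q_H·(T_m/T_H) = 503 × 532.00/655.00 = 409 kJ.
Second-stage efficiency η₂ = 1 − T_C/T_m = 1 − 312.00/532.00 = 0.4135, so W₂ = η₂·Q_m = 169 kJ.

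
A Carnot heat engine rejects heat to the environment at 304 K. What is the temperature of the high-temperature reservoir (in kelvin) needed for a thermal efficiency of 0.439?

From η = 1 − T_C/T_H, solving for T_H gives T_H = T_C/(1 − η) = 304.00/(1 − 0.439) = 542 K.

T_H ≈ 542 K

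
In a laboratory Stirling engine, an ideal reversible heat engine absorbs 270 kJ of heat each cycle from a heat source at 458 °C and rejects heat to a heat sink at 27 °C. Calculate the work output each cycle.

W ≈ 159 kJ

T_H = 458 °C → 458 + 273.15 = 731.15 K.
T_C = 27 °C → 27 + 273.15 = 300.15 K.
For a reversible engine, η = 1 − T_C/T_H = 1 − 300.15/731.15 = 0.5895.
W = η·Q_H = 0.5895 × 270 = 159 kJ.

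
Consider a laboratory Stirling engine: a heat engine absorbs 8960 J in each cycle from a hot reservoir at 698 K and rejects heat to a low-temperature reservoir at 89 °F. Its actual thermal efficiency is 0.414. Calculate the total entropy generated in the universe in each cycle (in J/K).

ΔS_univ ≈ 4.39 J/K

T_C = 89 °F → (89 − 32) × 5/9 = 31.67 °C = 304.82 K.
W = η·Q_H = 0.414 × 8960 = 3709 J, so Q_C = Q_H − W = 5251 J.
Entropy balance on the reservoirs: −Q_H/T_H = -12.84 J/K, +Q_C/T_C = 17.23 J/K.
ΔS_univ = −Q_H/T_H + Q_C/T_C = 4.39 J/K (> 0, since η = 0.414 < η_Carnot = 0.563).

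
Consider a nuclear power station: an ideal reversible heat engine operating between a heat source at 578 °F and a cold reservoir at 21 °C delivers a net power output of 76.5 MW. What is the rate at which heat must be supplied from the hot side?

T_H = 578 °F → (578 − 32) × 5/9 = 303.33 °C = 576.48 K.
T_C = 21 °C → 21 + 273.15 = 294.15 K.
For a reversible engine, η = 1 − T_C/T_H = 1 − 294.15/576.48 = 0.4898.
Q_H = W/η = 76.5/0.4898 = 156 MW.

Q̇_H ≈ 156 MW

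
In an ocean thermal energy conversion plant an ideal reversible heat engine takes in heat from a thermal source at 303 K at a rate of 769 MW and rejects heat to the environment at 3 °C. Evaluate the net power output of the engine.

Ẇ ≈ 68.1 MW

T_C = 3 °C → 3 + 273.15 = 276.15 K.
η_rev = 1 − T_C/T_H = 1 − 276.15/303.00 = 0.0886.
W = η·Q_H = 0.0886 × 769 = 68.1 MW.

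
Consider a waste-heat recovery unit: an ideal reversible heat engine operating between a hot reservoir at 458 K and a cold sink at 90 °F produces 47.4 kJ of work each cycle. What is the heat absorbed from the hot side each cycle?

T_C = 90 °F → (90 − 32) × 5/9 = 32.22 °C = 305.37 K.
Since the cycle is reversible, η = 1 − T_C/T_H = 1 − 305.37/458.00 = 0.3332.
Q_H = W/η = 47.4/0.3332 = 142.2 kJ.

Q_H ≈ 142.2 kJ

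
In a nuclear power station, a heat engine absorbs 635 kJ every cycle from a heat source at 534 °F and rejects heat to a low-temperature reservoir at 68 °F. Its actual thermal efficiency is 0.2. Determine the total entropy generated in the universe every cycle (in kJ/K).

T_H = 534 °F → (534 − 32) × 5/9 = 278.89 °C = 552.04 K.
T_C = 68 °F → (68 − 32) × 5/9 = 20.00 °C = 293.15 K.
W = η·Q_H = 0.2 × 635 = 127.0 kJ, so Q_C = Q_H − W = 508.0 kJ.
Entropy balance on the reservoirs: −Q_H/T_H = -1.150 kJ/K, +Q_C/T_C = 1.733 kJ/K.
ΔS_univ = −Q_H/T_H + Q_C/T_C = 0.5826 kJ/K (> 0, since η = 0.2 < η_Carnot = 0.469).

ΔS_univ ≈ 0.5826 kJ/K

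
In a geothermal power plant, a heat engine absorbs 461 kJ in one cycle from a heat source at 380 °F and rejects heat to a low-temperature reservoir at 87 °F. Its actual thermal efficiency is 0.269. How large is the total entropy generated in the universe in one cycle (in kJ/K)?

ΔS_univ ≈ 0.121 kJ/K

T_H = 380 °F → (380 − 32) × 5/9 = 193.33 °C = 466.48 K.
T_C = 87 °F → (87 − 32) × 5/9 = 30.56 °C = 303.71 K.
W = η·Q_H = 0.269 × 461 = 124.0 kJ, so Q_C = Q_H − W = 337.0 kJ.
The hot reservoir loses entropy Q_H/T_H = 461/466.48 = 0.9882 kJ/K; the cold reservoir gains Q_C/T_C = 337.0/303.71 = 1.110 kJ/K.
ΔS_univ = −Q_H/T_H + Q_C/T_C = 0.121 kJ/K (> 0, since η = 0.269 < η_Carnot = 0.349).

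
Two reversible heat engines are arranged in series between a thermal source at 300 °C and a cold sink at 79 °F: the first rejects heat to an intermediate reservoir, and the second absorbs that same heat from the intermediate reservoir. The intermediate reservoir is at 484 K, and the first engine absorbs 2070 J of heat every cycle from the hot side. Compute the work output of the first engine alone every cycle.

T_H = 300 °C → 300 + 273.15 = 573.15 K.
T_C = 79 °F → (79 − 32) × 5/9 = 26.11 °C = 299.26 K.
First-stage efficiency η₁ = 1 − T_m/T_H = 1 − 484.00/573.15 = 0.1555.
W₁ = η₁·Q_H = 0.1555 × 2070 = 322 J.

W₁ ≈ 322 J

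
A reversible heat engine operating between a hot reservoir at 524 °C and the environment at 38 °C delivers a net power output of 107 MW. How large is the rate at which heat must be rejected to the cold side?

T_H = 524 °C → 524 + 273.15 = 797.15 K.
T_C = 38 °C → 38 + 273.15 = 311.15 K.
η_rev = 1 − T_C/T_H = 1 − 311.15/797.15 = 0.6097.
Since Q_C/Q_H = T_C/T_H and Q_H = W/η, Q_C = W·T_C/(T_H − T_C) = 107 × 311.15/486.00 = 68.5 MW.

Q̇_C ≈ 68.5 MW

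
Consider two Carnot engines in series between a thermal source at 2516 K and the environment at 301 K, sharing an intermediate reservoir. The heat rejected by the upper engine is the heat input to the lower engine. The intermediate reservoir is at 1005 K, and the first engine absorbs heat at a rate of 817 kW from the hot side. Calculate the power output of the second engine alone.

Ẇ₂ ≈ 228.6 kW

Heat entering the second stage: Q_m = Q_H·(T_m/T_H) = 817 × 1005.00/2516.00 = 326.3 kW.
Second-stage efficiency η₂ = 1 − T_C/T_m = 1 − 301.00/1005.00 = 0.7005, so W₂ = η₂·Q_m = 228.6 kW.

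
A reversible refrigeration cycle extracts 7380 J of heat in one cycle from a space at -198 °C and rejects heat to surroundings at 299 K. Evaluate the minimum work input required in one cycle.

W_in ≈ 22000 J

T_C = -198 °C → -198 + 273.15 = 75.15 K.
Carnot COP: COP_R = T_C/(T_H − T_C) = 75.15/223.85 = 0.3357.
W = Q_C/COP_R = 7380/0.3357 = 22000 J.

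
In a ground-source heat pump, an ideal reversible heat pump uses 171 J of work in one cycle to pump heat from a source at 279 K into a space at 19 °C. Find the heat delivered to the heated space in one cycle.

T_H = 19 °C → 19 + 273.15 = 292.15 K.
Reversible heating COP: COP_HP = T_H/(T_H − T_C) = 292.15/13.15 = 22.2167.
Q_H = COP_HP · W = 22.2167 × 171 = 3799 J.

Q_H ≈ 3799 J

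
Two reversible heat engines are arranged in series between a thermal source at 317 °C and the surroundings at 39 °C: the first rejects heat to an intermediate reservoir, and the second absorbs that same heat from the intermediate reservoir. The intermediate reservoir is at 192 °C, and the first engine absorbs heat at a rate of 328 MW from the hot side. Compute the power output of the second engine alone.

T_H = 317 °C → 317 + 273.15 = 590.15 K.
T_C = 39 °C → 39 + 273.15 = 312.15 K.
T_m = 192 °C → 192 + 273.15 = 465.15 K.
Heat entering the second stage: Q_m = Q_H·(T_m/T_H) = 328 × 465.15/590.15 = 259 MW.
Second-stage efficiency η₂ = 1 − T_C/T_m = 1 − 312.15/465.15 = 0.3289, so W₂ = η₂·Q_m = 85.0 MW.

Ẇ₂ ≈ 85.0 MW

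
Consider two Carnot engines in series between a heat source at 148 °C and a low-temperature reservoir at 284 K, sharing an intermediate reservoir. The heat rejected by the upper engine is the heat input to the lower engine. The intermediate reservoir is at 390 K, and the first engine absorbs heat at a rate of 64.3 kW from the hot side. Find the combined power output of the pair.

Ẇ_total ≈ 20.9 kW

T_H = 148 °C → 148 + 273.15 = 421.15 K.
Two reversible stages in series are equivalent to a single Carnot engine between T_H and T_C, so η_total = 1 − T_C/T_H = 1 − 284.00/421.15 = 0.3257.
W_total = η_total · Q_H = 0.3257 × 64.3 = 20.9 kW.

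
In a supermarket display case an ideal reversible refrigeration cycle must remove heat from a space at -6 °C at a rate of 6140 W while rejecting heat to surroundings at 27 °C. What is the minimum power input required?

Ẇ_in ≈ 758.5 W

T_H = 27 °C → 27 + 273.15 = 300.15 K.
T_C = -6 °C → -6 + 273.15 = 267.15 K.
COP_R = T_C/(T_H − T_C) = 267.15/33.00 = 8.0955.
W = Q_C/COP_R = 6140/8.0955 = 758.5 W.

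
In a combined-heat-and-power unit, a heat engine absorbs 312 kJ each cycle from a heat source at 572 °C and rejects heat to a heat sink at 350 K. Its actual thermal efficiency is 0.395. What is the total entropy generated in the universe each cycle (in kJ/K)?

T_H = 572 °C → 572 + 273.15 = 845.15 K.
W = η·Q_H = 0.395 × 312 = 123.2 kJ, so Q_C = Q_H − W = 188.8 kJ.
Entropy balance on the reservoirs: −Q_H/T_H = -0.3692 kJ/K, +Q_C/T_C = 0.5393 kJ/K.
ΔS_univ = −Q_H/T_H + Q_C/T_C = 0.1701 kJ/K (> 0, since η = 0.395 < η_Carnot = 0.586).

ΔS_univ ≈ 0.1701 kJ/K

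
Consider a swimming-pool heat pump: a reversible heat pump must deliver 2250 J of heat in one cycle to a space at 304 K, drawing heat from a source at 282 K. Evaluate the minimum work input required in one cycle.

W_in ≈ 162.8 J

COP_HP = T_H/(T_H − T_C) = 304.00/22.00 = 13.8182.
W = Q_H/COP_HP = 2250/13.8182 = 162.8 J.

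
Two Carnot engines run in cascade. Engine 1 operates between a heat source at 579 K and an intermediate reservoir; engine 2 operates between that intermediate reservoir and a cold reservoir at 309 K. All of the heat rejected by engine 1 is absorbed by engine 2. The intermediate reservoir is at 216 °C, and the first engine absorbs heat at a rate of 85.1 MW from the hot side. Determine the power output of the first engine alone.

T_m = 216 °C → 216 + 273.15 = 489.15 K.
First-stage efficiency η₁ = 1 − T_m/T_H = 1 − 489.15/579.00 = 0.1552.
W₁ = η₁·Q_H = 0.1552 × 85.1 = 13.21 MW.

Ẇ₁ ≈ 13.21 MW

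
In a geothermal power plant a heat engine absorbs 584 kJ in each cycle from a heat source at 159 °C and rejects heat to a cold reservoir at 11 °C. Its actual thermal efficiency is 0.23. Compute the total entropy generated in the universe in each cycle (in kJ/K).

T_H = 159 °C → 159 + 273.15 = 432.15 K.
T_C = 11 °C → 11 + 273.15 = 284.15 K.
W = η·Q_H = 0.23 × 584 = 134.3 kJ, so Q_C = Q_H − W = 449.7 kJ.
The hot reservoir loses entropy Q_H/T_H = 584/432.15 = 1.351 kJ/K; the cold reservoir gains Q_C/T_C = 449.7/284.15 = 1.583 kJ/K.
ΔS_univ = −Q_H/T_H + Q_C/T_C = 0.2312 kJ/K (> 0, since η = 0.23 < η_Carnot = 0.342).

ΔS_univ ≈ 0.2312 kJ/K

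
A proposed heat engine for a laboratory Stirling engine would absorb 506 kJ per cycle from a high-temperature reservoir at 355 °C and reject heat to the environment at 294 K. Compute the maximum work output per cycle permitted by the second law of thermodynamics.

W_max ≈ 269.2 kJ

T_H = 355 °C → 355 + 273.15 = 628.15 K.
By the Carnot theorem, η_max = 1 − T_C/T_H = 1 − 294.00/628.15 = 0.5320.
W_max = η_max · Q_H = 0.5320 × 506 = 269.2 kJ.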